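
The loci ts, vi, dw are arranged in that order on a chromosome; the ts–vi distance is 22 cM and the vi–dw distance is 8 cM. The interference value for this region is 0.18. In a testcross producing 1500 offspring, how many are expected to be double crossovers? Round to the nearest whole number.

22

Map distances give recombination frequencies of 0.220 and 0.080 for the two intervals.
With interference 0.18 (so coincidence = 0.82), expected double-crossover frequency = 0.220 × 0.080 × 0.82 = 0.01443.
Expected number = 0.01443 × 1500 = 21.65 ≈ 22.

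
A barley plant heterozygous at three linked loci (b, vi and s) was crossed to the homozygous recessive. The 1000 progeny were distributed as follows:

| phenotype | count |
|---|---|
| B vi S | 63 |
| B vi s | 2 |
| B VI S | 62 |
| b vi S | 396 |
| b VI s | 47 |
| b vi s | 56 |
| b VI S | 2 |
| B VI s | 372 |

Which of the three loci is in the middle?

The two most frequent reciprocal classes, B VI s and b vi S, are the parental types, so the F1 was B VI s / b vi S.
The two rarest classes, B vi s and b VI S, are the double crossovers. Comparing them with the parentals, only the vi allele has switched, so vi is the middle locus and the order is s – vi – b.

vi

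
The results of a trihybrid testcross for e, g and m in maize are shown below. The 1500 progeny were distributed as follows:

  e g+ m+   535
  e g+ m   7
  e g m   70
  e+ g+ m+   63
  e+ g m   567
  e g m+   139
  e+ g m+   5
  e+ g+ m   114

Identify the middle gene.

The two most frequent reciprocal classes, e+ g m and e g+ m+, are the parental types, so the F1 was e+ g m / e g+ m+.
The two rarest classes, e+ g m+ and e g+ m, are the double crossovers. Comparing them with the parentals, only the m allele has switched, so m is the middle locus and the order is e – m – g.

m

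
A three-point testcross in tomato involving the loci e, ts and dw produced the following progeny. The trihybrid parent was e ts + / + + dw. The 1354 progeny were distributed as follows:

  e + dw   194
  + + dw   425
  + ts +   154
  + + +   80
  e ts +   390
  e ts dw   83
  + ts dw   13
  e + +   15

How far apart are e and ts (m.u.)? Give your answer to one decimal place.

The two rarest classes, e + + and + ts dw, are the double crossovers. Comparing them with the parentals, only the ts allele has switched, so ts is the middle locus and the order is e – ts – dw.
Crossovers in the e–ts interval produce the single-crossover classes + ts + and e + dw (154 + 194 = 348) plus the double crossovers (28).
RF(e–ts) = (348 + 28) / 1354 = 376/1354 = 0.2777 → 27.8 m.u.

27.8 m.u.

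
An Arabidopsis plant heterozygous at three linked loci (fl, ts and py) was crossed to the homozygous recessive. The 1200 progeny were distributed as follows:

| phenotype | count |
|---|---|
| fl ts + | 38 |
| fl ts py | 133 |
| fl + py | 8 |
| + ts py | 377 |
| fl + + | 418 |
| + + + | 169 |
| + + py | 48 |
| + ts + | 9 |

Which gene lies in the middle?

py

The two most frequent reciprocal classes, fl + + and + ts py, are the parental types, so the F1 was fl + + / + ts py.
The two rarest classes, fl + py and + ts +, are the double crossovers. Comparing them with the parentals, only the py allele has switched, so py is the middle locus and the order is ts – py – fl.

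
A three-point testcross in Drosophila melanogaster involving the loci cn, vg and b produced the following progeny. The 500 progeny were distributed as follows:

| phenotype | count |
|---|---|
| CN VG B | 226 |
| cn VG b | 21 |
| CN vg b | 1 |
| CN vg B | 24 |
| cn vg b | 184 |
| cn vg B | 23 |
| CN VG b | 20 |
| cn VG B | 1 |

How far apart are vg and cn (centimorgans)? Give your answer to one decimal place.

The two most frequent reciprocal classes, CN VG B and cn vg b, are the parental types, so the F1 was CN VG B / cn vg b.
The two rarest classes, cn VG B and CN vg b, are the double crossovers. Comparing them with the parentals, only the cn allele has switched, so cn is the middle locus and the order is b – cn – vg.
Crossovers in the cn–vg interval produce the single-crossover classes CN vg B and cn VG b (24 + 21 = 45) plus the double crossovers (2).
RF(cn–vg) = (45 + 2) / 500 = 47/500 = 0.0940 → 9.4 centimorgans.

9.4 centimorgans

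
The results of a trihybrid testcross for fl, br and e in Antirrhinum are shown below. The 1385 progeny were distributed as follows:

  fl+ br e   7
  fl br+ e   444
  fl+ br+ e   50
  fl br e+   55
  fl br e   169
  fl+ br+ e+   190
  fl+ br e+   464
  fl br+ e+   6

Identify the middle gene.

The two most frequent reciprocal classes, fl br+ e and fl+ br e+, are the parental types, so the F1 was fl br+ e / fl+ br e+.
The two rarest classes, fl br+ e+ and fl+ br e, are the double crossovers. Comparing them with the parentals, only the e allele has switched, so e is the middle locus and the order is fl – e – br.

e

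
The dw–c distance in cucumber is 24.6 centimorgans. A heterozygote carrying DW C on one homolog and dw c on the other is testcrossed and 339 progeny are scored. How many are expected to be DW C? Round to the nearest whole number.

A map distance of 24.6 centimorgans corresponds to a recombination frequency of 0.246.
The F1 is DW C / dw c, so DW C is a parental gamete class with expected frequency (1 − r)/2 = 0.754/2 = 0.3770.
Expected number = 0.3770 × 339 = 127.80 ≈ 128.

128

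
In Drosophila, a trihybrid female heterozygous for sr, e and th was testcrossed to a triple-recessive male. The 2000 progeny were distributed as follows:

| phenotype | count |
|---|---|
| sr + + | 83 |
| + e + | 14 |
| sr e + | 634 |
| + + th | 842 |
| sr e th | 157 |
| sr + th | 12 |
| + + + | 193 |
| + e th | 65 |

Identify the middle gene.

sr

The two most frequent reciprocal classes, + + th and sr e +, are the parental types, so the F1 was + + th / sr e +.
The two rarest classes, sr + th and + e +, are the double crossovers. Comparing them with the parentals, only the sr allele has switched, so sr is the middle locus and the order is th – sr – e.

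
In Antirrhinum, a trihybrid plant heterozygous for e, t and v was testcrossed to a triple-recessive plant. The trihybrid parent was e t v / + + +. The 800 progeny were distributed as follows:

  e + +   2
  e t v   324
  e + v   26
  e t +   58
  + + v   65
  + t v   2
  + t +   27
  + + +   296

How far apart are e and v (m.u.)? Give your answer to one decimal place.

The two rarest classes, + t v and e + +, are the double crossovers. Comparing them with the parentals, only the e allele has switched, so e is the middle locus and the order is v – e – t.
Crossovers in the v–e interval produce the single-crossover classes e t + and + + v (58 + 65 = 123) plus the double crossovers (4).
RF(v–e) = (123 + 4) / 800 = 127/800 = 0.1588 → 15.9 m.u.

15.9 m.u.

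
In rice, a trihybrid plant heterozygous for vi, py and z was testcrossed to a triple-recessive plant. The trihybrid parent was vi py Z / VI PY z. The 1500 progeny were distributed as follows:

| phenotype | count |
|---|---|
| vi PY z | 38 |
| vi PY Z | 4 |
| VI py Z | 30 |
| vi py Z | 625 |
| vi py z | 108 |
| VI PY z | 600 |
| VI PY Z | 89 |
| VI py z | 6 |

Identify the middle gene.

py

The two rarest classes, vi PY Z and VI py z, are the double crossovers. Comparing them with the parentals, only the py allele has switched, so py is the middle locus and the order is z – py – vi.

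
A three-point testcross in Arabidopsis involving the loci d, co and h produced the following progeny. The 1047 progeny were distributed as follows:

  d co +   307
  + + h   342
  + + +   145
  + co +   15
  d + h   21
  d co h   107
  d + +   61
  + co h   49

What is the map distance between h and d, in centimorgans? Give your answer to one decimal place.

27.5 centimorgans

The two most frequent reciprocal classes, + + h and d co +, are the parental types, so the F1 was + + h / d co +.
The two rarest classes, d + h and + co +, are the double crossovers. Comparing them with the parentals, only the d allele has switched, so d is the middle locus and the order is h – d – co.
Crossovers in the h–d interval produce the single-crossover classes + + + and d co h (145 + 107 = 252) plus the double crossovers (36).
RF(h–d) = (252 + 36) / 1047 = 288/1047 = 0.2751 → 27.5 centimorgans.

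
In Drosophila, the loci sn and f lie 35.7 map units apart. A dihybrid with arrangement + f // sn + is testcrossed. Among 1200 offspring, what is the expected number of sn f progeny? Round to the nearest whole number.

A map distance of 35.7 map units corresponds to a recombination frequency of 0.357.
The F1 is + f / sn +, so sn f is a recombinant gamete class with expected frequency r/2 = 0.357/2 = 0.1785.
Expected number = 0.1785 × 1200 = 214.20 ≈ 214.

214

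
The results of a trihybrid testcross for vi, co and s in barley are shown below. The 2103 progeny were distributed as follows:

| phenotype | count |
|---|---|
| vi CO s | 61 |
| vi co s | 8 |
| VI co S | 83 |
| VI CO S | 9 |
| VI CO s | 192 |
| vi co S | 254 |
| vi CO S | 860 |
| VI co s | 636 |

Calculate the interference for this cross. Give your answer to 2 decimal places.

The two most frequent reciprocal classes, vi CO S and VI co s, are the parental types, so the F1 was vi CO S / VI co s.
The two rarest classes, VI CO S and vi co s, are the double crossovers. Comparing them with the parentals, only the vi allele has switched, so vi is the middle locus and the order is s – vi – co.
s–vi: (144 + 17)/2103 = 0.0766; vi–co: (446 + 17)/2103 = 0.2202.
Expected DCO frequency = 0.0766 × 0.2202 ≈ 0.01687; observed = 17/2103 ≈ 0.00808.
Coefficient of coincidence = 0.00808/0.01687 ≈ 0.48; interference = 1 − 0.48 = 0.52.

0.52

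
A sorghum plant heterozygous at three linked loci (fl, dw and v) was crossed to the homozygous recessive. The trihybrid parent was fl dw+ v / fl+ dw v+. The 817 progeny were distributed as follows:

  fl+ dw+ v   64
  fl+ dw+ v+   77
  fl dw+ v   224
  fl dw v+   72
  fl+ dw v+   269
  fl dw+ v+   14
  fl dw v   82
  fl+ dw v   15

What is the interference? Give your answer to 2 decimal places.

0.24

The two rarest classes, fl dw+ v+ and fl+ dw v, are the double crossovers. Comparing them with the parentals, only the v allele has switched, so v is the middle locus and the order is dw – v – fl.
dw–v: (159 + 29)/817 = 0.2301; v–fl: (136 + 29)/817 = 0.2020.
Expected DCO frequency = 0.2301 × 0.2020 ≈ 0.04648; observed = 29/817 ≈ 0.03550.
Coefficient of coincidence = 0.03550/0.04648 ≈ 0.76; interference = 1 − 0.76 = 0.24.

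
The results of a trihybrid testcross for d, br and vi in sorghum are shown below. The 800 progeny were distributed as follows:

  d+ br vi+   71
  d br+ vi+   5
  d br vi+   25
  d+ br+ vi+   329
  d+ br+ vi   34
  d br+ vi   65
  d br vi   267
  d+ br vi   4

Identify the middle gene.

The two most frequent reciprocal classes, d br vi and d+ br+ vi+, are the parental types, so the F1 was d br vi / d+ br+ vi+.
The two rarest classes, d+ br vi and d br+ vi+, are the double crossovers. Comparing them with the parentals, only the d allele has switched, so d is the middle locus and the order is vi – d – br.

d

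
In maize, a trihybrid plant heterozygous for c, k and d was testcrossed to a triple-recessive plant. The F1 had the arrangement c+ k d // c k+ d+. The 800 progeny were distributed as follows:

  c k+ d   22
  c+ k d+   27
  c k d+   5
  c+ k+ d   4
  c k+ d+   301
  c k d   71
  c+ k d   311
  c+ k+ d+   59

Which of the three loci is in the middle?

k

The two rarest classes, c+ k+ d and c k d+, are the double crossovers. Comparing them with the parentals, only the k allele has switched, so k is the middle locus and the order is d – k – c.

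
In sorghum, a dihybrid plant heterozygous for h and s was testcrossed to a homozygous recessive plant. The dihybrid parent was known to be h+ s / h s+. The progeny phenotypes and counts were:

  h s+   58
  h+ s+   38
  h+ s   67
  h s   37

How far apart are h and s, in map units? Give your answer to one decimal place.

37.5 map units

The recombinant classes are h+ s+ and h s: 38 + 37 = 75.
Recombination frequency = 75/200 = 0.3750 ≈ 37.5%, i.e. 37.5 map units.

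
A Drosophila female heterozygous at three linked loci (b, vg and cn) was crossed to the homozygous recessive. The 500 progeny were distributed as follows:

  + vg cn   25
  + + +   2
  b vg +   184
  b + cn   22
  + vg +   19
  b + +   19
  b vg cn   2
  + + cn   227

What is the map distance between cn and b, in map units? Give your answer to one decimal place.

The two most frequent reciprocal classes, b vg + and + + cn, are the parental types, so the F1 was b vg + / + + cn.
The two rarest classes, b vg cn and + + +, are the double crossovers. Comparing them with the parentals, only the cn allele has switched, so cn is the middle locus and the order is vg – cn – b.
Crossovers in the cn–b interval produce the single-crossover classes + vg + and b + cn (19 + 22 = 41) plus the double crossovers (4).
RF(cn–b) = (41 + 4) / 500 = 45/500 = 0.0900 → 9.0 map units.

9.0 map units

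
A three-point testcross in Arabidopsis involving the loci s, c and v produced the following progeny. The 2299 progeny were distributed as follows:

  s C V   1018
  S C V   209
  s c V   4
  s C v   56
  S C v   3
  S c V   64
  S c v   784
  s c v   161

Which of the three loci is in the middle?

The two most frequent reciprocal classes, S c v and s C V, are the parental types, so the F1 was S c v / s C V.
The two rarest classes, S C v and s c V, are the double crossovers. Comparing them with the parentals, only the c allele has switched, so c is the middle locus and the order is s – c – v.

c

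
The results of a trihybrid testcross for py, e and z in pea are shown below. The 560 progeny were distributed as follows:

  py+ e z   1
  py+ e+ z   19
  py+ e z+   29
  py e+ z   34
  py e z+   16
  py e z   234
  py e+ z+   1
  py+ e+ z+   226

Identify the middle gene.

The two most frequent reciprocal classes, py+ e+ z+ and py e z, are the parental types, so the F1 was py+ e+ z+ / py e z.
The two rarest classes, py e+ z+ and py+ e z, are the double crossovers. Comparing them with the parentals, only the py allele has switched, so py is the middle locus and the order is e – py – z.

py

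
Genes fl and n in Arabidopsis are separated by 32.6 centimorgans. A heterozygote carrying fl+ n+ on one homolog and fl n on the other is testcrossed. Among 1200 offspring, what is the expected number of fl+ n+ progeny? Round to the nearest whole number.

404

A map distance of 32.6 centimorgans corresponds to a recombination frequency of 0.326.
The F1 is fl+ n+ / fl n, so fl+ n+ is a parental gamete class with expected frequency (1 − r)/2 = 0.674/2 = 0.3370.
Expected number = 0.3370 × 1200 = 404.40 ≈ 404.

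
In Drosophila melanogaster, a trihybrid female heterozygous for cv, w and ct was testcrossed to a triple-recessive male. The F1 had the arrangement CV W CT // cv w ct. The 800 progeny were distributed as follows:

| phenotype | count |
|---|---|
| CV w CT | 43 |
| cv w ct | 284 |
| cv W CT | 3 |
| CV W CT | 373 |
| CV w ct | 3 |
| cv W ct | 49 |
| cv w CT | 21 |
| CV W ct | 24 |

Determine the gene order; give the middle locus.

The two rarest classes, cv W CT and CV w ct, are the double crossovers. Comparing them with the parentals, only the cv allele has switched, so cv is the middle locus and the order is w – cv – ct.

cv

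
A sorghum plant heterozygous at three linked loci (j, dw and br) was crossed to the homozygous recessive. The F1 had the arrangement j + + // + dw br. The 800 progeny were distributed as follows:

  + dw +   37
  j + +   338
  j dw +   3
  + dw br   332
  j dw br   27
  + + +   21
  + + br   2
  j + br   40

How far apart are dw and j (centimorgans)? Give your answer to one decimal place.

The two rarest classes, j dw + and + + br, are the double crossovers. Comparing them with the parentals, only the dw allele has switched, so dw is the middle locus and the order is br – dw – j.
Crossovers in the dw–j interval produce the single-crossover classes + + + and j dw br (21 + 27 = 48) plus the double crossovers (5).
RF(dw–j) = (48 + 5) / 800 = 53/800 = 0.0663 → 6.6 centimorgans.

6.6 centimorgans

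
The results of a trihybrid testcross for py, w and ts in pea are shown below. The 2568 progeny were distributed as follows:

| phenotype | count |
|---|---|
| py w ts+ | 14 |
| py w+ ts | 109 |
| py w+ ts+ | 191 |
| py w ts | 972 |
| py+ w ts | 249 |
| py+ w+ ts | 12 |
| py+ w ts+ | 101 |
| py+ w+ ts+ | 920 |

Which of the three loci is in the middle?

The two most frequent reciprocal classes, py+ w+ ts+ and py w ts, are the parental types, so the F1 was py+ w+ ts+ / py w ts.
The two rarest classes, py+ w+ ts and py w ts+, are the double crossovers. Comparing them with the parentals, only the ts allele has switched, so ts is the middle locus and the order is py – ts – w.

ts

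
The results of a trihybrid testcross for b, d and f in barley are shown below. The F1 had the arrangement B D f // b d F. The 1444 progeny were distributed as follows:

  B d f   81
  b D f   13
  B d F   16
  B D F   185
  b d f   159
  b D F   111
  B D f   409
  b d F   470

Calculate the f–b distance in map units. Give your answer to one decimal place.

The two rarest classes, b D f and B d F, are the double crossovers. Comparing them with the parentals, only the b allele has switched, so b is the middle locus and the order is d – b – f.
Crossovers in the b–f interval produce the single-crossover classes B D F and b d f (185 + 159 = 344) plus the double crossovers (29).
RF(b–f) = (344 + 29) / 1444 = 373/1444 = 0.2583 → 25.8 map units.

25.8 map units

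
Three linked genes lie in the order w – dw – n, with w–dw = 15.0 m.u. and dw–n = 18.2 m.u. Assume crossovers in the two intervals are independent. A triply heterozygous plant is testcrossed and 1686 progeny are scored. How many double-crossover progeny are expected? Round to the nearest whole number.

Map distances give recombination frequencies of 0.150 and 0.182 for the two intervals.
With no interference, expected double-crossover frequency = 0.150 × 0.182 = 0.02730.
Expected number = 0.02730 × 1686 = 46.03 ≈ 46.

46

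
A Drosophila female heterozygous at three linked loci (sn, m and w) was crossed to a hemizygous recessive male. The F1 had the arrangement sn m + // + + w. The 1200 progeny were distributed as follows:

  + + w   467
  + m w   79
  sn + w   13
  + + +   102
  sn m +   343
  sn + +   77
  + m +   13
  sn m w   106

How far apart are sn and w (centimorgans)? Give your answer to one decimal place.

The two rarest classes, + m + and sn + w, are the double crossovers. Comparing them with the parentals, only the sn allele has switched, so sn is the middle locus and the order is m – sn – w.
Crossovers in the sn–w interval produce the single-crossover classes sn m w and + + + (106 + 102 = 208) plus the double crossovers (26).
RF(sn–w) = (208 + 26) / 1200 = 234/1200 = 0.1950 → 19.5 centimorgans.

19.5 centimorgans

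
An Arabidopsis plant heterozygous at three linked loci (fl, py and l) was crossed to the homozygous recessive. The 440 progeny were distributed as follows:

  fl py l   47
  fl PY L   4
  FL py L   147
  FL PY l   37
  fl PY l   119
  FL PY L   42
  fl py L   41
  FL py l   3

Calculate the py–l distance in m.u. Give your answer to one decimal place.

21.8 m.u.

The two most frequent reciprocal classes, FL py L and fl PY l, are the parental types, so the F1 was FL py L / fl PY l.
The two rarest classes, FL py l and fl PY L, are the double crossovers. Comparing them with the parentals, only the l allele has switched, so l is the middle locus and the order is py – l – fl.
Crossovers in the py–l interval produce the single-crossover classes FL PY L and fl py l (42 + 47 = 89) plus the double crossovers (7).
RF(py–l) = (89 + 7) / 440 = 96/440 = 0.2182 → 21.8 m.u.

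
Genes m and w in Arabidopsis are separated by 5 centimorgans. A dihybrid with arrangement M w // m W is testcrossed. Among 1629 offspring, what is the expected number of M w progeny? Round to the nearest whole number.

A map distance of 5 centimorgans corresponds to a recombination frequency of 0.050.
The F1 is M w / m W, so M w is a parental gamete class with expected frequency (1 − r)/2 = 0.950/2 = 0.4750.
Expected number = 0.4750 × 1629 = 773.77 ≈ 774.

774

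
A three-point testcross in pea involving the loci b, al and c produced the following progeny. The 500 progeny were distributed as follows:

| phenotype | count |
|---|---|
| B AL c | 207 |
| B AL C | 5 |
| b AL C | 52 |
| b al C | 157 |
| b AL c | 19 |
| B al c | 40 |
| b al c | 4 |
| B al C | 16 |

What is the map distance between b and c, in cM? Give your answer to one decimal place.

The two most frequent reciprocal classes, B AL c and b al C, are the parental types, so the F1 was B AL c / b al C.
The two rarest classes, B AL C and b al c, are the double crossovers. Comparing them with the parentals, only the c allele has switched, so c is the middle locus and the order is b – c – al.
Crossovers in the b–c interval produce the single-crossover classes b AL c and B al C (19 + 16 = 35) plus the double crossovers (9).
RF(b–c) = (35 + 9) / 500 = 44/500 = 0.0880 → 8.8 cM.

8.8 cM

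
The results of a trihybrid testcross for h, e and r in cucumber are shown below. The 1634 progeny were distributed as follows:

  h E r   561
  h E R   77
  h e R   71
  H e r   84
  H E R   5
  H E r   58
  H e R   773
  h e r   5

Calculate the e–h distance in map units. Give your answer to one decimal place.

8.5 map units

The two most frequent reciprocal classes, H e R and h E r, are the parental types, so the F1 was H e R / h E r.
The two rarest classes, H E R and h e r, are the double crossovers. Comparing them with the parentals, only the e allele has switched, so e is the middle locus and the order is h – e – r.
Crossovers in the h–e interval produce the single-crossover classes h e R and H E r (71 + 58 = 129) plus the double crossovers (10).
RF(h–e) = (129 + 10) / 1634 = 139/1634 = 0.0851 → 8.5 map units.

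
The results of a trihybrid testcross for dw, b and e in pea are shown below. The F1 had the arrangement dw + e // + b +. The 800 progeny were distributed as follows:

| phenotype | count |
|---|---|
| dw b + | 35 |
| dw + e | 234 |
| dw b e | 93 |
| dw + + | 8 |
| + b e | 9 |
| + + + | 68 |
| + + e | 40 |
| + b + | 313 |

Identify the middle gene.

e

The two rarest classes, dw + + and + b e, are the double crossovers. Comparing them with the parentals, only the e allele has switched, so e is the middle locus and the order is dw – e – b.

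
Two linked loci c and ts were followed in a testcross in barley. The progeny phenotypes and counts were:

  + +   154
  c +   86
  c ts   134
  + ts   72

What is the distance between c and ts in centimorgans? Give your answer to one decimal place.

The two most frequent classes, + + (154) and c ts (134), are the parental types, so the F1 was + + / c ts.
The recombinant classes are + ts and c +: 72 + 86 = 158.
Recombination frequency = 158/446 = 0.3543 ≈ 35.4%, i.e. 35.4 centimorgans.

35.4 centimorgans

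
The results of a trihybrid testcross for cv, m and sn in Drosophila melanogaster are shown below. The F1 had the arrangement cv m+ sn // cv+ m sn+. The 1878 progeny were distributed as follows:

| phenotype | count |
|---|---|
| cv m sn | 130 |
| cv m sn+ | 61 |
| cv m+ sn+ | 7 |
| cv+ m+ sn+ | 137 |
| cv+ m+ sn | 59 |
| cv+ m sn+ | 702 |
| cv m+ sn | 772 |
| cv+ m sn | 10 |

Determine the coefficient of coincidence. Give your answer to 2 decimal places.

0.82

The two rarest classes, cv m+ sn+ and cv+ m sn, are the double crossovers. Comparing them with the parentals, only the sn allele has switched, so sn is the middle locus and the order is cv – sn – m.
cv–sn: (120 + 17)/1878 = 0.0729; sn–m: (267 + 17)/1878 = 0.1512.
Expected DCO frequency = 0.0729 × 0.1512 ≈ 0.01102; observed = 17/1878 ≈ 0.00905.
Coefficient of coincidence = 0.00905/0.01102 ≈ 0.82.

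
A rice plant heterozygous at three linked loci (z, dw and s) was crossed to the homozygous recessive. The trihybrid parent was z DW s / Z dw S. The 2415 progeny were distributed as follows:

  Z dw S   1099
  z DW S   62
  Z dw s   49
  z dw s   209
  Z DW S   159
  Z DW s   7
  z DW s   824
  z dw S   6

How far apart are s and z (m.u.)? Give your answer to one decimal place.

5.1 m.u.

The two rarest classes, Z DW s and z dw S, are the double crossovers. Comparing them with the parentals, only the z allele has switched, so z is the middle locus and the order is dw – z – s.
Crossovers in the z–s interval produce the single-crossover classes z DW S and Z dw s (62 + 49 = 111) plus the double crossovers (13).
RF(z–s) = (111 + 13) / 2415 = 124/2415 = 0.0513 → 5.1 m.u.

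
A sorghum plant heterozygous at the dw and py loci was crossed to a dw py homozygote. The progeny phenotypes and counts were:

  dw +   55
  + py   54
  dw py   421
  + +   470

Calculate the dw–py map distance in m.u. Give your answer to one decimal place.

10.9 m.u.

The two most frequent classes, + + (470) and dw py (421), are the parental types, so the F1 was + + / dw py.
The recombinant classes are + py and dw +: 54 + 55 = 109.
Recombination frequency = 109/1000 = 0.1090 ≈ 10.9%, i.e. 10.9 m.u.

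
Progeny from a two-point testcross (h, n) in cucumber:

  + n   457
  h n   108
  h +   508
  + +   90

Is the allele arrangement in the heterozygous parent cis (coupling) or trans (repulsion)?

trans

The two most frequent classes are + n (457) and h + (508); these are the parental (non-recombinant) types.
So the F1 carried + n on one chromosome and h + on the other — the recessive alleles are on opposite chromosomes (trans / repulsion).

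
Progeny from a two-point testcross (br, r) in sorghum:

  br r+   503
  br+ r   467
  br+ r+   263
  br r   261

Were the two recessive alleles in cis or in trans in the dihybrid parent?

The two most frequent classes are br+ r (467) and br r+ (503); these are the parental (non-recombinant) types.
So the F1 carried br+ r on one chromosome and br r+ on the other — the recessive alleles are on opposite chromosomes (trans / repulsion).

trans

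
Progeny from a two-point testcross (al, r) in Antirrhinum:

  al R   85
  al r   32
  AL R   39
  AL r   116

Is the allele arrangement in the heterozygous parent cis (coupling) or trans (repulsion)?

trans

The two most frequent classes are AL r (116) and al R (85); these are the parental (non-recombinant) types.
So the F1 carried AL r on one chromosome and al R on the other — the recessive alleles are on opposite chromosomes (trans / repulsion).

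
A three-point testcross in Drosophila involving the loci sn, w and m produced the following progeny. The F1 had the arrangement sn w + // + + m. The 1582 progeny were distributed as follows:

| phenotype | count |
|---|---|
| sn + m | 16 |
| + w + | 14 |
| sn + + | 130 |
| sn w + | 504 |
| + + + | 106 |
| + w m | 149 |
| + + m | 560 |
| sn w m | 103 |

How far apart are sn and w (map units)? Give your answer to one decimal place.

19.5 map units

The two rarest classes, + w + and sn + m, are the double crossovers. Comparing them with the parentals, only the sn allele has switched, so sn is the middle locus and the order is w – sn – m.
Crossovers in the w–sn interval produce the single-crossover classes sn + + and + w m (130 + 149 = 279) plus the double crossovers (30).
RF(w–sn) = (279 + 30) / 1582 = 309/1582 = 0.1953 → 19.5 map units.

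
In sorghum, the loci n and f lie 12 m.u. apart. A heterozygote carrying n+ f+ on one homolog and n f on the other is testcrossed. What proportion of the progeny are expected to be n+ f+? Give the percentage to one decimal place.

A map distance of 12 m.u. corresponds to a recombination frequency of 0.120.
The F1 is n+ f+ / n f, so n+ f+ is a parental gamete class with expected frequency (1 − r)/2 = 0.880/2 = 0.4400.
That is 0.4400 = 44.0% of the progeny.

44.0%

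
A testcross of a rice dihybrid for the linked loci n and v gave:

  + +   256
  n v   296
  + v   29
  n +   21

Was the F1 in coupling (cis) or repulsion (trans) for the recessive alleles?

The two most frequent classes are + + (256) and n v (296); these are the parental (non-recombinant) types.
So the F1 carried + + on one chromosome and n v on the other — the recessive alleles are on the same chromosome (cis / coupling).

cis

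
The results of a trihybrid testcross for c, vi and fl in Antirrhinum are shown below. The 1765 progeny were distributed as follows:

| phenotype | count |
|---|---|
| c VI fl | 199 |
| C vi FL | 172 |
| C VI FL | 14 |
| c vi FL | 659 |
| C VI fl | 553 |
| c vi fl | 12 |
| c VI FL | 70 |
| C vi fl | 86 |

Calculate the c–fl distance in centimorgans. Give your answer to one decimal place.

The two most frequent reciprocal classes, C VI fl and c vi FL, are the parental types, so the F1 was C VI fl / c vi FL.
The two rarest classes, C VI FL and c vi fl, are the double crossovers. Comparing them with the parentals, only the fl allele has switched, so fl is the middle locus and the order is c – fl – vi.
Crossovers in the c–fl interval produce the single-crossover classes c VI fl and C vi FL (199 + 172 = 371) plus the double crossovers (26).
RF(c–fl) = (371 + 26) / 1765 = 397/1765 = 0.2249 → 22.5 centimorgans.

22.5 centimorgans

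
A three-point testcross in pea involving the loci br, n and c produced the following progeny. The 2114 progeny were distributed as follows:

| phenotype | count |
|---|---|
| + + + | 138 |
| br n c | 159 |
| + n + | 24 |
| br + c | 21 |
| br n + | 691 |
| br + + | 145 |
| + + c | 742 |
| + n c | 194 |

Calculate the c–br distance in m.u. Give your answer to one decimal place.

The two most frequent reciprocal classes, br n + and + + c, are the parental types, so the F1 was br n + / + + c.
The two rarest classes, + n + and br + c, are the double crossovers. Comparing them with the parentals, only the br allele has switched, so br is the middle locus and the order is c – br – n.
Crossovers in the c–br interval produce the single-crossover classes br n c and + + + (159 + 138 = 297) plus the double crossovers (45).
RF(c–br) = (297 + 45) / 2114 = 342/2114 = 0.1618 → 16.2 m.u.

16.2 m.u.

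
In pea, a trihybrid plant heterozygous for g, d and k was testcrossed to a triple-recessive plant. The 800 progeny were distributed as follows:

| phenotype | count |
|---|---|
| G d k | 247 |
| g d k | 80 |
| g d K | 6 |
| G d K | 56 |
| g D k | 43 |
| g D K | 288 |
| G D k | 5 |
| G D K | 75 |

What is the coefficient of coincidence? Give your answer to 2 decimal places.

0.48

The two most frequent reciprocal classes, G d k and g D K, are the parental types, so the F1 was G d k / g D K.
The two rarest classes, G D k and g d K, are the double crossovers. Comparing them with the parentals, only the d allele has switched, so d is the middle locus and the order is k – d – g.
k–d: (99 + 11)/800 = 0.1375; d–g: (155 + 11)/800 = 0.2075.
Expected DCO frequency = 0.1375 × 0.2075 ≈ 0.02853; observed = 11/800 ≈ 0.01375.
Coefficient of coincidence = 0.01375/0.02853 ≈ 0.48.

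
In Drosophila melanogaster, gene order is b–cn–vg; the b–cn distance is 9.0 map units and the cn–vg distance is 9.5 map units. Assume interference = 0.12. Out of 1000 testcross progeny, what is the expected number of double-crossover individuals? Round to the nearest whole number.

8

Map distances give recombination frequencies of 0.090 and 0.095 for the two intervals.
With interference 0.12 (so coincidence = 0.88), expected double-crossover frequency = 0.090 × 0.095 × 0.88 = 0.00752.
Expected number = 0.00752 × 1000 = 7.52 ≈ 8.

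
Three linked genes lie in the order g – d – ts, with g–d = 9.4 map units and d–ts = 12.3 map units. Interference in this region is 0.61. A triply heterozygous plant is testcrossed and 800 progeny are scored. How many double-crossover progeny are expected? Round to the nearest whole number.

Map distances give recombination frequencies of 0.094 and 0.123 for the two intervals.
With interference 0.61 (so coincidence = 0.39), expected double-crossover frequency = 0.094 × 0.123 × 0.39 = 0.00451.
Expected number = 0.00451 × 800 = 3.61 ≈ 4.

4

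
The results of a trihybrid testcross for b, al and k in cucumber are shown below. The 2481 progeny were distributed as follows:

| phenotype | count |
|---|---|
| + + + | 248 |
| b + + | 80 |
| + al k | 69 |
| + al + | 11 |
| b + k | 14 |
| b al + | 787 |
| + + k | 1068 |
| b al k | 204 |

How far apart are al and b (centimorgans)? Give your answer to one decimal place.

The two most frequent reciprocal classes, b al + and + + k, are the parental types, so the F1 was b al + / + + k.
The two rarest classes, + al + and b + k, are the double crossovers. Comparing them with the parentals, only the b allele has switched, so b is the middle locus and the order is al – b – k.
Crossovers in the al–b interval produce the single-crossover classes b + + and + al k (80 + 69 = 149) plus the double crossovers (25).
RF(al–b) = (149 + 25) / 2481 = 174/2481 = 0.0701 → 7.0 centimorgans.

7.0 centimorgans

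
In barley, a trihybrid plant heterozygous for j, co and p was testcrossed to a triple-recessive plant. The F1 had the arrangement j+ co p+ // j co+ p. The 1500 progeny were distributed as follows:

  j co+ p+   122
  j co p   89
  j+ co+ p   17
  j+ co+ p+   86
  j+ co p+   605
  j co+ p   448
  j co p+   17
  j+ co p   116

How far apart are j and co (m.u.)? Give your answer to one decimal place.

13.9 m.u.

The two rarest classes, j co p+ and j+ co+ p, are the double crossovers. Comparing them with the parentals, only the j allele has switched, so j is the middle locus and the order is p – j – co.
Crossovers in the j–co interval produce the single-crossover classes j+ co+ p+ and j co p (86 + 89 = 175) plus the double crossovers (34).
RF(j–co) = (175 + 34) / 1500 = 209/1500 = 0.1393 → 13.9 m.u.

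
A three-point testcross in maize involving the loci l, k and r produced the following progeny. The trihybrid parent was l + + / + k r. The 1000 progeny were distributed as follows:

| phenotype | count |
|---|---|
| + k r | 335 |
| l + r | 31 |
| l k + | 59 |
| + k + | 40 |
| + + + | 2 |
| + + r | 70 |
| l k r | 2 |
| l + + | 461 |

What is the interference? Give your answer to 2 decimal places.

The two rarest classes, + + + and l k r, are the double crossovers. Comparing them with the parentals, only the l allele has switched, so l is the middle locus and the order is r – l – k.
r–l: (71 + 4)/1000 = 0.0750; l–k: (129 + 4)/1000 = 0.1330.
Expected DCO frequency = 0.0750 × 0.1330 ≈ 0.00997; observed = 4/1000 ≈ 0.00400.
Coefficient of coincidence = 0.00400/0.00997 ≈ 0.40; interference = 1 − 0.40 = 0.60.

0.60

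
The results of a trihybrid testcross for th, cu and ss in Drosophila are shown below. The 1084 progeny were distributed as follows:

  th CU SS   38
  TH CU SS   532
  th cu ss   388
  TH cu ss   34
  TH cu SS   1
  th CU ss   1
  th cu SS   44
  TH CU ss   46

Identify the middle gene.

cu

The two most frequent reciprocal classes, TH CU SS and th cu ss, are the parental types, so the F1 was TH CU SS / th cu ss.
The two rarest classes, TH cu SS and th CU ss, are the double crossovers. Comparing them with the parentals, only the cu allele has switched, so cu is the middle locus and the order is th – cu – ss.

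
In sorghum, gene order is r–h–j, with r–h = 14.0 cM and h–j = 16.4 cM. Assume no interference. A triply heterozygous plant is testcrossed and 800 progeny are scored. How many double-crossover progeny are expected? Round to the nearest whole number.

18

Map distances give recombination frequencies of 0.140 and 0.164 for the two intervals.
With no interference, expected double-crossover frequency = 0.140 × 0.164 = 0.02296.
Expected number = 0.02296 × 800 = 18.37 ≈ 18.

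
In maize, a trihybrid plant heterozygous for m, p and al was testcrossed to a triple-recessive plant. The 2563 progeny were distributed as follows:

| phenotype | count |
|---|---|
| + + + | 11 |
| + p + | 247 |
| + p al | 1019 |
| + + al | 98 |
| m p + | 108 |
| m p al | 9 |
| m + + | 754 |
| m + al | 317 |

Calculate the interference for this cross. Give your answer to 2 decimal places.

0.61

The two most frequent reciprocal classes, m + + and + p al, are the parental types, so the F1 was m + + / + p al.
The two rarest classes, + + + and m p al, are the double crossovers. Comparing them with the parentals, only the m allele has switched, so m is the middle locus and the order is al – m – p.
al–m: (564 + 20)/2563 = 0.2279; m–p: (206 + 20)/2563 = 0.0882.
Expected DCO frequency = 0.2279 × 0.0882 ≈ 0.02010; observed = 20/2563 ≈ 0.00780.
Coefficient of coincidence = 0.00780/0.02010 ≈ 0.39; interference = 1 − 0.39 = 0.61.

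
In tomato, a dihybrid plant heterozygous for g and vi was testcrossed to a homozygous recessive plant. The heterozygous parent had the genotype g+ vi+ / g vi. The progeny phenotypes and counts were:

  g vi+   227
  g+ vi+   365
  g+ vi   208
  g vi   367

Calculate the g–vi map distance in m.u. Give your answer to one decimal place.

The recombinant classes are g+ vi and g vi+: 208 + 227 = 435.
Recombination frequency = 435/1167 = 0.3728 ≈ 37.3%, i.e. 37.3 m.u.

37.3 m.u.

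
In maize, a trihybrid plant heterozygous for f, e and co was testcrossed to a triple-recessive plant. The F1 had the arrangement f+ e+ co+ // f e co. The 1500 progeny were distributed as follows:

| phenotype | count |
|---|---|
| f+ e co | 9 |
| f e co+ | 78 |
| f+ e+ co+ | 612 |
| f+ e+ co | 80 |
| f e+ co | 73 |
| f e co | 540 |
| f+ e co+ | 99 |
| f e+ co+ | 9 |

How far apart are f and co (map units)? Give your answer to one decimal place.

11.7 map units

The two rarest classes, f e+ co+ and f+ e co, are the double crossovers. Comparing them with the parentals, only the f allele has switched, so f is the middle locus and the order is co – f – e.
Crossovers in the co–f interval produce the single-crossover classes f+ e+ co and f e co+ (80 + 78 = 158) plus the double crossovers (18).
RF(co–f) = (158 + 18) / 1500 = 176/1500 = 0.1173 → 11.7 map units.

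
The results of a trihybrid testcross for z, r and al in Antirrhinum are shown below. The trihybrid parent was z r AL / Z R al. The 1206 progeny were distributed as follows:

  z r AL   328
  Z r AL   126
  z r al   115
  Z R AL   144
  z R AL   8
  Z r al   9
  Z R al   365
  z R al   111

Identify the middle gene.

r

The two rarest classes, z R AL and Z r al, are the double crossovers. Comparing them with the parentals, only the r allele has switched, so r is the middle locus and the order is z – r – al.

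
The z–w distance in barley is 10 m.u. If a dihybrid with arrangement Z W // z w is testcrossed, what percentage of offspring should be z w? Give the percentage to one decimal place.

A map distance of 10 m.u. corresponds to a recombination frequency of 0.100.
The F1 is Z W / z w, so z w is a parental gamete class with expected frequency (1 − r)/2 = 0.900/2 = 0.4500.
That is 0.4500 = 45.0% of the progeny.

45.0%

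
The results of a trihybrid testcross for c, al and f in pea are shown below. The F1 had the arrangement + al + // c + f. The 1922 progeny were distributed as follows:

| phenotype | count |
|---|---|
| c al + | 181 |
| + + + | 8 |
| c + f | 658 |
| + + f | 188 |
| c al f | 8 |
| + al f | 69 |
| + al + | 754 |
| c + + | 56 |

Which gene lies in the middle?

al

The two rarest classes, + + + and c al f, are the double crossovers. Comparing them with the parentals, only the al allele has switched, so al is the middle locus and the order is c – al – f.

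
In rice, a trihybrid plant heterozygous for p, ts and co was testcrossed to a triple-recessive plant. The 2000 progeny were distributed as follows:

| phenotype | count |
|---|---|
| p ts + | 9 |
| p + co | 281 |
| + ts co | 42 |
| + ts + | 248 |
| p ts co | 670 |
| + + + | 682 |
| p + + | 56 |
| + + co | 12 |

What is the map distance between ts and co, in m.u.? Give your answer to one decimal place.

The two most frequent reciprocal classes, + + + and p ts co, are the parental types, so the F1 was + + + / p ts co.
The two rarest classes, + + co and p ts +, are the double crossovers. Comparing them with the parentals, only the co allele has switched, so co is the middle locus and the order is p – co – ts.
Crossovers in the co–ts interval produce the single-crossover classes + ts + and p + co (248 + 281 = 529) plus the double crossovers (21).
RF(co–ts) = (529 + 21) / 2000 = 550/2000 = 0.2750 → 27.5 m.u.

27.5 m.u.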